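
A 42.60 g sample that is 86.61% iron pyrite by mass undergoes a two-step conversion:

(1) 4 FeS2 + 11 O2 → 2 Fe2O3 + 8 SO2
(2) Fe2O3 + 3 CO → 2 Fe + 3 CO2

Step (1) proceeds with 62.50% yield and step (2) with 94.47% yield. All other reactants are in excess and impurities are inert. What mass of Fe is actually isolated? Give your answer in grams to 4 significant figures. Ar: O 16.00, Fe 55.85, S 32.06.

Pure FeS2 = 42.60 × 0.8661 = 36.896 g.
M(FeS2) = 55.85 + 2(32.06) = 119.97 g/mol.
M(Fe) = 55.85 g/mol.
n(FeS2) = 36.896 / 119.97 = 0.30754 mol.
Step 1 (FeS2:Fe2O3 = 4:2): theoretical n(Fe2O3) = 0.15377 mol; at 62.50% yield, n(Fe2O3) = 0.096107 mol.
Step 2 (Fe2O3:Fe = 1:2): theoretical n(Fe) = 0.19221 mol, so theoretical mass = 0.19221 × 55.85 = 10.735 g.
At 94.47% yield, actual mass of Fe = 10.735 × 0.9447 = 10.141 g.

10.14 g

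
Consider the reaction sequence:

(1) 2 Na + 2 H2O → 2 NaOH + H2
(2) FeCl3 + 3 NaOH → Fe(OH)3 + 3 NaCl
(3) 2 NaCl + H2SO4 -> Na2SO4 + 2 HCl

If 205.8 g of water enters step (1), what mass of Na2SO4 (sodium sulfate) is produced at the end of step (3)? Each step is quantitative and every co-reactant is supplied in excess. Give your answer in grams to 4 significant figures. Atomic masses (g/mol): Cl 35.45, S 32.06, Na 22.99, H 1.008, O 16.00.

M(H2O) = 2(1.008) + 16.00 = 18.016 g/mol.
M(Na2SO4) = 2(22.99) + 32.06 + 4(16.00) = 142.04 g/mol.
n(H2O) = 205.8 / 18.016 = 11.423 mol.
Reaction (1): H2O→NaOH ratio 2:2 ⇒ n(NaOH) = 11.423 mol.
Reaction (2): NaOH→NaCl ratio 3:3 ⇒ n(NaCl) = 11.423 mol.
Reaction (3): NaCl→Na2SO4 ratio 2:1 ⇒ n(Na2SO4) = 5.7116 mol.
Mass of Na2SO4 = 5.7116 × 142.04 = 811.27 g.

811.3 g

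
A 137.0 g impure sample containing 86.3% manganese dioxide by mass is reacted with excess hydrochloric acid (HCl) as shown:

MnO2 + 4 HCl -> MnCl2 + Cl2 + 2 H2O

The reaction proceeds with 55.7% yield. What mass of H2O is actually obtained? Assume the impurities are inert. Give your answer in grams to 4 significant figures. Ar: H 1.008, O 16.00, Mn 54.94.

Pure MnO2 available = 137.0 g × 0.863 = 118.23 g.
M(MnO2) = 54.94 + 2(16.00) = 86.94 g/mol.
M(H2O) = 2(1.008) + 16.00 = 18.016 g/mol.
n(MnO2) = 118.23 g / 86.94 g/mol = 1.3599 mol.
From the equation the MnO2:H2O mole ratio is 1:2, so n(H2O) = 1.3599 × 2/1 = 2.7198 mol.
Mass of H2O = 2.7198 mol × 18.016 g/mol = 49.000 g.
Actual mass collected = 49.000 g × 0.557 = 27.293 g.

27.29 g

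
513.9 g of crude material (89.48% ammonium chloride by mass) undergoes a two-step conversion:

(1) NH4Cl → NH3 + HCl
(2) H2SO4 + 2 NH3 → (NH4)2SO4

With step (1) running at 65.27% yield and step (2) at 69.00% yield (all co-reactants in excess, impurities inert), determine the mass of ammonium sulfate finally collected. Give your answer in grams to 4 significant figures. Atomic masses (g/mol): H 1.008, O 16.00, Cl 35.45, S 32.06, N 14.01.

255.8 g

Pure NH4Cl = 513.9 × 0.8948 = 459.84 g.
M(NH4Cl) = 14.01 + 4(1.008) + 35.45 = 53.492 g/mol.
M((NH4)2SO4) = 2(14.01) + 8(1.008) + 32.06 + 4(16.00) = 132.144 g/mol.
n(NH4Cl) = 459.84 / 53.492 = 8.5964 mol.
Step 1 (NH4Cl:NH3 = 1:1): theoretical n(NH3) = 8.5964 mol; at 65.27% yield, n(NH3) = 5.6109 mol.
Step 2 (NH3:(NH4)2SO4 = 2:1): theoretical n((NH4)2SO4) = 2.8054 mol, so theoretical mass = 2.8054 × 132.144 = 370.72 g.
At 69.00% yield, actual mass of (NH4)2SO4 = 370.72 × 0.6900 = 255.80 g.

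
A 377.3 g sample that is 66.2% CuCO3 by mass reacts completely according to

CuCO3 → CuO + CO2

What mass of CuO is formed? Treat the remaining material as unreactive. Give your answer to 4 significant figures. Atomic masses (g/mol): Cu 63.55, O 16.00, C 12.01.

Mass of pure CuCO3 = 377.3 g × 0.662 = 249.77 g.
M(CuCO3) = 63.55 + 12.01 + 3(16.00) = 123.56 g/mol.
M(CuO) = 63.55 + 16.00 = 79.55 g/mol.
n(CuCO3) = 249.77 g / 123.56 g/mol = 2.0215 mol.
From the equation the CuCO3:CuO mole ratio is 1:1, so n(CuO) = 2.0215 × 1/1 = 2.0215 mol.
Mass of CuO = 2.0215 mol × 79.55 g/mol = 160.81 g.

160.8 g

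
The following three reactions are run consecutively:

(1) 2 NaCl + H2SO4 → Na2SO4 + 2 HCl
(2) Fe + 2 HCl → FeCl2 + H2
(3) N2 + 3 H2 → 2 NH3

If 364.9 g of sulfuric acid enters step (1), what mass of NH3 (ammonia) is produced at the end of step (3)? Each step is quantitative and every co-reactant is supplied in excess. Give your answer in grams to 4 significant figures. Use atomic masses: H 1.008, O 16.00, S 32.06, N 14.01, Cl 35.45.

M(H2SO4) = 2(1.008) + 32.06 + 4(16.00) = 98.076 g/mol.
M(NH3) = 14.01 + 3(1.008) = 17.034 g/mol.
n(H2SO4) = 364.9 / 98.076 = 3.7206 mol.
Reaction (1): H2SO4→HCl ratio 1:2 ⇒ n(HCl) = 7.4412 mol.
Reaction (2): HCl→H2 ratio 2:1 ⇒ n(H2) = 3.7206 mol.
Reaction (3): H2→NH3 ratio 3:2 ⇒ n(NH3) = 2.4804 mol.
Mass of NH3 = 2.4804 × 17.034 = 42.251 g.

42.25 g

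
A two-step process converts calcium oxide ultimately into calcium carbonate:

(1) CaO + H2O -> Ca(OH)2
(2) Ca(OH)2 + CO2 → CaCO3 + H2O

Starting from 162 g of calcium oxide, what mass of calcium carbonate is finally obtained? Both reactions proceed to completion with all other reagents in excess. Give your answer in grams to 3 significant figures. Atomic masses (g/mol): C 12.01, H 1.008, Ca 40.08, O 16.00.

289 g

M(CaO) = 40.08 + 16.00 = 56.08 g/mol.
M(CaCO3) = 40.08 + 12.01 + 3(16.00) = 100.09 g/mol.
n(CaO) = 162.0 / 56.08 = 2.889 mol.
Step 1 gives a 1:1 ratio of CaO to Ca(OH)2, so n(Ca(OH)2) = 2.889 mol.
In step 2 the Ca(OH)2:CaCO3 ratio is 1:1, so n(CaCO3) = 2.889 mol.
Mass of CaCO3 = 2.889 × 100.09 = 289.1 g.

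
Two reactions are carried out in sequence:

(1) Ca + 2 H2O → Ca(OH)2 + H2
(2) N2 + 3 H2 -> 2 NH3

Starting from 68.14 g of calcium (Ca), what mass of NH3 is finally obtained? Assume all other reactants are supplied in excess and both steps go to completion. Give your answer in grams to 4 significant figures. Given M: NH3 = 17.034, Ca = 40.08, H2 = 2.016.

n(Ca) = 68.140 / 40.08 = 1.7001 mol.
Step 1 gives a 1:1 ratio of Ca to H2, so n(H2) = 1.7001 mol.
In step 2 the H2:NH3 ratio is 3:2, so n(NH3) = 1.1334 mol.
Mass of NH3 = 1.1334 × 17.034 = 19.306 g.

19.31 g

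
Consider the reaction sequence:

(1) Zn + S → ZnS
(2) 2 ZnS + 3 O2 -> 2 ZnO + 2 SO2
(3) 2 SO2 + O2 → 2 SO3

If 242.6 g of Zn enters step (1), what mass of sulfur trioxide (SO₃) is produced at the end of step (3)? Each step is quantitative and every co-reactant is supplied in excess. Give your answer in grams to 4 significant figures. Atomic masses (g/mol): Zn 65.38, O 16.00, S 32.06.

M(Zn) = 65.38 g/mol.
M(SO3) = 32.06 + 3(16.00) = 80.06 g/mol.
n(Zn) = 242.6 / 65.38 = 3.7106 mol.
Reaction (1): Zn→ZnS ratio 1:1 ⇒ n(ZnS) = 3.7106 mol.
Reaction (2): ZnS→SO2 ratio 2:2 ⇒ n(SO2) = 3.7106 mol.
Reaction (3): SO2→SO3 ratio 2:2 ⇒ n(SO3) = 3.7106 mol.
Mass of SO3 = 3.7106 × 80.06 = 297.07 g.

297.1 g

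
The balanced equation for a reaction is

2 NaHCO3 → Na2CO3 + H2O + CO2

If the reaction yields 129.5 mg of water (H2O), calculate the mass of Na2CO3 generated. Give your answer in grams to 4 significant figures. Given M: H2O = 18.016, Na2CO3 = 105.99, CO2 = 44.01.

Convert: 129.5 mg = 0.12950 g.
n(H2O) = 0.12950 g / 18.016 g/mol = 0.0071881 mol.
From the equation the H2O:Na2CO3 mole ratio is 1:1, so n(Na2CO3) = 0.0071881 × 1/1 = 0.0071881 mol.
Mass of Na2CO3 = 0.0071881 mol × 105.99 g/mol = 0.76186 g.

0.7619 g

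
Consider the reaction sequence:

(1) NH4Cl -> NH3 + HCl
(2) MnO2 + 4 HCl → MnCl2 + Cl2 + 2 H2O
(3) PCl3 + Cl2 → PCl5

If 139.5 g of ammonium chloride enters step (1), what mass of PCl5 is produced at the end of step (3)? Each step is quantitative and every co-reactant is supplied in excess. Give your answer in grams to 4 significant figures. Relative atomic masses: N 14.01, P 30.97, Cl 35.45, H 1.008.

135.8 g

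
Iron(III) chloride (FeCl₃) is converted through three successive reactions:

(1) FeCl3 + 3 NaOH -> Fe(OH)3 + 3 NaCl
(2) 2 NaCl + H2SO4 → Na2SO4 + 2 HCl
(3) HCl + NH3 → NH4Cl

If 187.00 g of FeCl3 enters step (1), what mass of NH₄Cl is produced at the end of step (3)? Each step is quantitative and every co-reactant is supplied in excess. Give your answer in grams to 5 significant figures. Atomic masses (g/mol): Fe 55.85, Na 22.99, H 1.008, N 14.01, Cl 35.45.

185.01 g

M(FeCl3) = 55.85 + 3(35.45) = 162.20 g/mol.
M(NH4Cl) = 14.01 + 4(1.008) + 35.45 = 53.492 g/mol.
n(FeCl3) = 187.00 / 162.20 = 1.15290 mol.
Reaction (1): FeCl3→NaCl ratio 1:3 ⇒ n(NaCl) = 3.45869 mol.
Reaction (2): NaCl→HCl ratio 2:2 ⇒ n(HCl) = 3.45869 mol.
Reaction (3): HCl→NH4Cl ratio 1:1 ⇒ n(NH4Cl) = 3.45869 mol.
Mass of NH4Cl = 3.45869 × 53.492 = 185.012 g.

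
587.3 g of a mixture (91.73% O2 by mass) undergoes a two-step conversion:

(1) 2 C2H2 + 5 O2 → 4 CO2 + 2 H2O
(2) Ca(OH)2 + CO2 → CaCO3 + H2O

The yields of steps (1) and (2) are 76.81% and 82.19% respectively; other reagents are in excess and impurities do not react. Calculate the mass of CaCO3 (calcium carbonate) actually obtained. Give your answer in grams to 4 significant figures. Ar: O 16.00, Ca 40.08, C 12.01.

Pure O2 = 587.3 × 0.9173 = 538.73 g.
M(O2) = 2(16.00) = 32.00 g/mol.
M(CaCO3) = 40.08 + 12.01 + 3(16.00) = 100.09 g/mol.
n(O2) = 538.73 / 32.00 = 16.835 mol.
Step 1 (O2:CO2 = 5:4): theoretical n(CO2) = 13.468 mol; at 76.81% yield, n(CO2) = 10.345 mol.
Step 2 (CO2:CaCO3 = 1:1): theoretical n(CaCO3) = 10.345 mol, so theoretical mass = 10.345 × 100.09 = 1035.4 g.
At 82.19% yield, actual mass of CaCO3 = 1035.4 × 0.8219 = 851.02 g.

851.0 g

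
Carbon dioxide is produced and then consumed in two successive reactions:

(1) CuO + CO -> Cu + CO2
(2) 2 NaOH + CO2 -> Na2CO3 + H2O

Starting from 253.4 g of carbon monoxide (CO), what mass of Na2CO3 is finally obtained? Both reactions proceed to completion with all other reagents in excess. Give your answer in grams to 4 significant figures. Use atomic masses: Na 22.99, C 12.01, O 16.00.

M(CO) = 12.01 + 16.00 = 28.01 g/mol.
M(Na2CO3) = 2(22.99) + 12.01 + 3(16.00) = 105.99 g/mol.
n(CO) = 253.40 / 28.01 = 9.0468 mol.
Step 1 gives a 1:1 ratio of CO to CO2, so n(CO2) = 9.0468 mol.
In step 2 the CO2:Na2CO3 ratio is 1:1, so n(Na2CO3) = 9.0468 mol.
Mass of Na2CO3 = 9.0468 × 105.99 = 958.87 g.

958.9 g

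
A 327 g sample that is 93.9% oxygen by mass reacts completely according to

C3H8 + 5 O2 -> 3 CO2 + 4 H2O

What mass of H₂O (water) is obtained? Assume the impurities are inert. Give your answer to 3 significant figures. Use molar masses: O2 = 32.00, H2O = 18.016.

138 g

Mass of pure O2 = 327 g × 0.939 = 307.1 g.
n(O2) = 307.1 g / 32.00 g/mol = 9.595 mol.
From the equation the O2:H2O mole ratio is 5:4, so n(H2O) = 9.595 × 4/5 = 7.676 mol.
Mass of H2O = 7.676 mol × 18.016 g/mol = 138.3 g.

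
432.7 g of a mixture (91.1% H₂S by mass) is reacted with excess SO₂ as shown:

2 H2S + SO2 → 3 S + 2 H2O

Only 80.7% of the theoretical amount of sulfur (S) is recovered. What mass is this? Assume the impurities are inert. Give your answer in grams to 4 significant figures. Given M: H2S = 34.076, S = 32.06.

Pure H2S available = 432.7 g × 0.911 = 394.19 g.
n(H2S) = 394.19 g / 34.076 g/mol = 11.568 mol.
From the equation the H2S:S mole ratio is 2:3, so n(S) = 11.568 × 3/2 = 17.352 mol.
Mass of S = 17.352 mol × 32.06 g/mol = 556.30 g.
Actual mass collected = 556.30 g × 0.807 = 448.94 g.

448.9 g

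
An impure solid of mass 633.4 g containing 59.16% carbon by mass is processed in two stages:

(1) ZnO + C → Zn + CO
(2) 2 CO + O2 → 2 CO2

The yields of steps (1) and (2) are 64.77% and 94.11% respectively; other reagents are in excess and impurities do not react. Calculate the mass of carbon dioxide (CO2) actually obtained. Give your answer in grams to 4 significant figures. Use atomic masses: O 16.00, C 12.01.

Pure C = 633.4 × 0.5916 = 374.72 g.
M(C) = 12.01 g/mol.
M(CO2) = 12.01 + 2(16.00) = 44.01 g/mol.
n(C) = 374.72 / 12.01 = 31.201 mol.
Step 1 (C:CO = 1:1): theoretical n(CO) = 31.201 mol; at 64.77% yield, n(CO) = 20.209 mol.
Step 2 (CO:CO2 = 2:2): theoretical n(CO2) = 20.209 mol, so theoretical mass = 20.209 × 44.01 = 889.38 g.
At 94.11% yield, actual mass of CO2 = 889.38 × 0.9411 = 837.00 g.

837.0 g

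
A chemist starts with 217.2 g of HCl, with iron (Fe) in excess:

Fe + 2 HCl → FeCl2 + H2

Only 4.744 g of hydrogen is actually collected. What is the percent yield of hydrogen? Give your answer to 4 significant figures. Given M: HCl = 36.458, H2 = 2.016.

n(HCl) = 217.20 g / 36.458 g/mol = 5.9575 mol.
From the equation the HCl:H2 mole ratio is 2:1, so n(H2) = 5.9575 × 1/2 = 2.9788 mol.
Mass of H2 = 2.9788 mol × 2.016 g/mol = 6.0052 g.
This is the theoretical yield. Percent yield = 4.744 g / 6.0052 g × 100% = 78.998%.

79.00 %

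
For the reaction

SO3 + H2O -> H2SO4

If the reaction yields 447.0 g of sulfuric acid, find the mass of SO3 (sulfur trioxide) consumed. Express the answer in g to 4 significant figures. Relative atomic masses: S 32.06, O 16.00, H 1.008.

M(H2SO4) = 2(1.008) + 32.06 + 4(16.00) = 98.076 g/mol.
M(SO3) = 32.06 + 3(16.00) = 80.06 g/mol.
n(H2SO4) = 447.00 g / 98.076 g/mol = 4.5577 mol.
From the equation the H2SO4:SO3 mole ratio is 1:1, so n(SO3) = 4.5577 × 1/1 = 4.5577 mol.
Mass of SO3 = 4.5577 mol × 80.06 g/mol = 364.89 g.

364.9 g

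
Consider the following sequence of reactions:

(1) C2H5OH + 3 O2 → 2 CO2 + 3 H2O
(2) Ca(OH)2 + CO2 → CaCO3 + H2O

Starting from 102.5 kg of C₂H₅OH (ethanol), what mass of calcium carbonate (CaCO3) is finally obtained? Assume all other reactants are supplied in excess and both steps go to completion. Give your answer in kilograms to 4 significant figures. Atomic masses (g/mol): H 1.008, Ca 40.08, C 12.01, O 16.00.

445.4 kg

M(C2H5OH) = 2(12.01) + 6(1.008) + 16.00 = 46.068 g/mol.
M(CaCO3) = 40.08 + 12.01 + 3(16.00) = 100.09 g/mol.
102.5 kg = 102500 g.
n(C2H5OH) = 102500 / 46.068 = 2225.0 mol.
Step 1 gives a 1:2 ratio of C2H5OH to CO2, so n(CO2) = 4449.9 mol.
In step 2 the CO2:CaCO3 ratio is 1:1, so n(CaCO3) = 4449.9 mol.
Mass of CaCO3 = 4449.9 × 100.09 = 445390 g = 445.4 kg.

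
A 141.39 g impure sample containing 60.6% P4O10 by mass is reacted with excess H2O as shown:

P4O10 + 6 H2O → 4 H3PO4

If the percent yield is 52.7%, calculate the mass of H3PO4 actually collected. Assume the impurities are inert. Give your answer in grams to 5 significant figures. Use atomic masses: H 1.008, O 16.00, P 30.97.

62.349 g

Pure P4O10 available = 141.39 g × 0.606 = 85.6823 g.
M(P4O10) = 4(30.97) + 10(16.00) = 283.88 g/mol.
M(H3PO4) = 3(1.008) + 30.97 + 4(16.00) = 97.994 g/mol.
n(P4O10) = 85.6823 g / 283.88 g/mol = 0.301826 mol.
From the equation the P4O10:H3PO4 mole ratio is 1:4, so n(H3PO4) = 0.301826 × 4/1 = 1.20730 mol.
Mass of H3PO4 = 1.20730 mol × 97.994 g/mol = 118.309 g.
Actual mass collected = 118.309 g × 0.527 = 62.3486 g.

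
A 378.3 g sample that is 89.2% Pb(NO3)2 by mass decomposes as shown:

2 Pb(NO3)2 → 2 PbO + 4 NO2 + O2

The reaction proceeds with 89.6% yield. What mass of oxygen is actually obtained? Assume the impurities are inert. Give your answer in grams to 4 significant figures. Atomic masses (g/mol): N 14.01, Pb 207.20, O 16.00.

14.61 g

Pure Pb(NO3)2 available = 378.3 g × 0.892 = 337.44 g.
M(Pb(NO3)2) = 207.20 + 2(14.01) + 6(16.00) = 331.22 g/mol.
M(O2) = 2(16.00) = 32.00 g/mol.
n(Pb(NO3)2) = 337.44 g / 331.22 g/mol = 1.0188 mol.
From the equation the Pb(NO3)2:O2 mole ratio is 2:1, so n(O2) = 1.0188 × 1/2 = 0.50939 mol.
Mass of O2 = 0.50939 mol × 32.00 g/mol = 16.301 g.
Actual mass collected = 16.301 g × 0.896 = 14.605 g.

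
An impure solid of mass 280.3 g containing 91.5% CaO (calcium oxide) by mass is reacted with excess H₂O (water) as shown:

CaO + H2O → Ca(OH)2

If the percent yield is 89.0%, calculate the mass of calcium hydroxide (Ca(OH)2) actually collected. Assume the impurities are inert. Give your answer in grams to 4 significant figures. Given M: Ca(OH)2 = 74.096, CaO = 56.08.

301.6 g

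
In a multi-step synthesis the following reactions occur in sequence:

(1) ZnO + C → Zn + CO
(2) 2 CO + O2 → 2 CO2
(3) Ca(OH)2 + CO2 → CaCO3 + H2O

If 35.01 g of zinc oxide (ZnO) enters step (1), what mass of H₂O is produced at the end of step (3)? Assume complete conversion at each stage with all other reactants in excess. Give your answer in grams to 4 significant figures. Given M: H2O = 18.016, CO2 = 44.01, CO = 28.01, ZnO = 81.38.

7.751 g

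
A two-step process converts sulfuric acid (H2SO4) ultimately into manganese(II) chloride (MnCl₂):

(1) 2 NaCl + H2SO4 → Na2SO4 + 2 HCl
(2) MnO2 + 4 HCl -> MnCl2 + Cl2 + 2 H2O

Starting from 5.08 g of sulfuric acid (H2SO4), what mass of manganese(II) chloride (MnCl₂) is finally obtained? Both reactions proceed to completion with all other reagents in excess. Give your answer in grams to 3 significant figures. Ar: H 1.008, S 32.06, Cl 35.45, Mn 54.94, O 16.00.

M(H2SO4) = 2(1.008) + 32.06 + 4(16.00) = 98.076 g/mol.
M(MnCl2) = 54.94 + 2(35.45) = 125.84 g/mol.
n(H2SO4) = 5.080 / 98.076 = 0.05180 mol.
Step 1 gives a 1:2 ratio of H2SO4 to HCl, so n(HCl) = 0.1036 mol.
In step 2 the HCl:MnCl2 ratio is 4:1, so n(MnCl2) = 0.02590 mol.
Mass of MnCl2 = 0.02590 × 125.84 = 3.259 g.

3.26 g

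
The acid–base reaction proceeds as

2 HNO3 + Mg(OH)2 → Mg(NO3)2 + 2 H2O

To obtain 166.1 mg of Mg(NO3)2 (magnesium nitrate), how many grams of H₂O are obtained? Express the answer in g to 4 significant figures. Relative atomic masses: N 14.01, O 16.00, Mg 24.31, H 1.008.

M(Mg(NO3)2) = 24.31 + 2(14.01) + 6(16.00) = 148.33 g/mol.
M(H2O) = 2(1.008) + 16.00 = 18.016 g/mol.
Convert: 166.1 mg = 0.16610 g.
n(Mg(NO3)2) = 0.16610 g / 148.33 g/mol = 0.0011198 mol.
From the equation the Mg(NO3)2:H2O mole ratio is 1:2, so n(H2O) = 0.0011198 × 2/1 = 0.0022396 mol.
Mass of H2O = 0.0022396 mol × 18.016 g/mol = 0.040349 g.

0.04035 g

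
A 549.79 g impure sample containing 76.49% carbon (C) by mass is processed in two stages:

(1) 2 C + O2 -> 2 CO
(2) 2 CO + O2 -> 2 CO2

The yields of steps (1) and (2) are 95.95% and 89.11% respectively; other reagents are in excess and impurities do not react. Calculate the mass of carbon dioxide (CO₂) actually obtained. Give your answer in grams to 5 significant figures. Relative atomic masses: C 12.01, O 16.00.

Pure C = 549.79 × 0.7649 = 420.534 g.
M(C) = 12.01 g/mol.
M(CO2) = 12.01 + 2(16.00) = 44.01 g/mol.
n(C) = 420.534 / 12.01 = 35.0154 mol.
Step 1 (C:CO = 2:2): theoretical n(CO) = 35.0154 mol; at 95.95% yield, n(CO) = 33.5972 mol.
Step 2 (CO:CO2 = 2:2): theoretical n(CO2) = 33.5972 mol, so theoretical mass = 33.5972 × 44.01 = 1478.61 g.
At 89.11% yield, actual mass of CO2 = 1478.61 × 0.8911 = 1317.59 g.

1317.6 g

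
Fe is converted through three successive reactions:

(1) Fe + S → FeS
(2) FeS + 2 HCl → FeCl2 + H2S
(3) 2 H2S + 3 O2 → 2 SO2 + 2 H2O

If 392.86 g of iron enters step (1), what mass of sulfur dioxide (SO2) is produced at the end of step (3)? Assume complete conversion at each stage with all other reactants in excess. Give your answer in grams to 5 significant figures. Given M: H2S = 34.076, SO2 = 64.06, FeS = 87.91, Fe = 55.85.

450.61 g

n(Fe) = 392.86 / 55.85 = 7.03420 mol.
Reaction (1): Fe→FeS ratio 1:1 ⇒ n(FeS) = 7.03420 mol.
Reaction (2): FeS→H2S ratio 1:1 ⇒ n(H2S) = 7.03420 mol.
Reaction (3): H2S→SO2 ratio 2:2 ⇒ n(SO2) = 7.03420 mol.
Mass of SO2 = 7.03420 × 64.06 = 450.611 g.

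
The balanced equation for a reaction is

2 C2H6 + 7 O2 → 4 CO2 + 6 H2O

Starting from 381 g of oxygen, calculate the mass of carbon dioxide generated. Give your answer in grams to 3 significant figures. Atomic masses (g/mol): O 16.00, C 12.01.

299 g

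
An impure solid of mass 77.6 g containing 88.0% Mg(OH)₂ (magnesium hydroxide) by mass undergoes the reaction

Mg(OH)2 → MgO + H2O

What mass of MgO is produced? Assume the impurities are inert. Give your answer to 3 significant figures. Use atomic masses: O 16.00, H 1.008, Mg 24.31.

Mass of pure Mg(OH)2 = 77.6 g × 0.880 = 68.29 g.
M(Mg(OH)2) = 24.31 + 2(16.00) + 2(1.008) = 58.326 g/mol.
M(MgO) = 24.31 + 16.00 = 40.31 g/mol.
n(Mg(OH)2) = 68.29 g / 58.326 g/mol = 1.171 mol.
From the equation the Mg(OH)2:MgO mole ratio is 1:1, so n(MgO) = 1.171 × 1/1 = 1.171 mol.
Mass of MgO = 1.171 mol × 40.31 g/mol = 47.19 g.

47.2 g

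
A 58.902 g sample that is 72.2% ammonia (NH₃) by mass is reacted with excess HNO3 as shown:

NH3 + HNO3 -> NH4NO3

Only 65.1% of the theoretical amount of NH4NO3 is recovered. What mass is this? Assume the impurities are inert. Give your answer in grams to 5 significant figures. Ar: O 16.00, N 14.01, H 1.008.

130.11 g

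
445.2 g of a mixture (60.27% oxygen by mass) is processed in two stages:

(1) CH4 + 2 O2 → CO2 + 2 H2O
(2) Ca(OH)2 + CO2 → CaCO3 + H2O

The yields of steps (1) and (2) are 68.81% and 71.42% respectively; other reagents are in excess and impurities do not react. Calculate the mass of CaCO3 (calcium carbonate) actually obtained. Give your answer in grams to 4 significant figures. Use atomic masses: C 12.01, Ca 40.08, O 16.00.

Pure O2 = 445.2 × 0.6027 = 268.32 g.
M(O2) = 2(16.00) = 32.00 g/mol.
M(CaCO3) = 40.08 + 12.01 + 3(16.00) = 100.09 g/mol.
n(O2) = 268.32 / 32.00 = 8.3851 mol.
Step 1 (O2:CO2 = 2:1): theoretical n(CO2) = 4.1925 mol; at 68.81% yield, n(CO2) = 2.8849 mol.
Step 2 (CO2:CaCO3 = 1:1): theoretical n(CaCO3) = 2.8849 mol, so theoretical mass = 2.8849 × 100.09 = 288.75 g.
At 71.42% yield, actual mass of CaCO3 = 288.75 × 0.7142 = 206.22 g.

206.2 g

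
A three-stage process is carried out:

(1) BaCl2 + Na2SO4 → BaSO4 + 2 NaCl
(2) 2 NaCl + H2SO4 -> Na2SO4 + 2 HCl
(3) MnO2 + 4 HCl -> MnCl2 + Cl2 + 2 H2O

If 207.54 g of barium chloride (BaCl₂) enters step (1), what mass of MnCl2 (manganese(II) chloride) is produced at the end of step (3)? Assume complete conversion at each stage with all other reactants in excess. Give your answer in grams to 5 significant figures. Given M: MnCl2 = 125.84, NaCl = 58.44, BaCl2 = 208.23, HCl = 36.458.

62.712 g

n(BaCl2) = 207.54 / 208.23 = 0.996686 mol.
Reaction (1): BaCl2→NaCl ratio 1:2 ⇒ n(NaCl) = 1.99337 mol.
Reaction (2): NaCl→HCl ratio 2:2 ⇒ n(HCl) = 1.99337 mol.
Reaction (3): HCl→MnCl2 ratio 4:1 ⇒ n(MnCl2) = 0.498343 mol.
Mass of MnCl2 = 0.498343 × 125.84 = 62.7115 g.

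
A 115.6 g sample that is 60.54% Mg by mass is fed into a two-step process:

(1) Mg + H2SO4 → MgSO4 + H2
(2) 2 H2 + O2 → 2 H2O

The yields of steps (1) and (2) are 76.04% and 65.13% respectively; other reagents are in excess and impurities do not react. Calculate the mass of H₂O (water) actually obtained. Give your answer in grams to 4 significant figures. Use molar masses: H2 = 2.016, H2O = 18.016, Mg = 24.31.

Pure Mg = 115.6 × 0.6054 = 69.984 g.
n(Mg) = 69.984 / 24.31 = 2.8788 mol.
Step 1 (Mg:H2 = 1:1): theoretical n(H2) = 2.8788 mol; at 76.04% yield, n(H2) = 2.1891 mol.
Step 2 (H2:H2O = 2:2): theoretical n(H2O) = 2.1891 mol, so theoretical mass = 2.1891 × 18.016 = 39.438 g.
At 65.13% yield, actual mass of H2O = 39.438 × 0.6513 = 25.686 g.

25.69 g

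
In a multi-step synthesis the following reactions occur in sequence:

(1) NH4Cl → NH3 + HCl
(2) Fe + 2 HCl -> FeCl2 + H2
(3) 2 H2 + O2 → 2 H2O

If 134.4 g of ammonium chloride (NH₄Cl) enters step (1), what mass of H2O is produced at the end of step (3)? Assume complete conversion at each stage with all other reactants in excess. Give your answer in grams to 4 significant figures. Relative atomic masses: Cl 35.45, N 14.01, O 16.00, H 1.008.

M(NH4Cl) = 14.01 + 4(1.008) + 35.45 = 53.492 g/mol.
M(H2O) = 2(1.008) + 16.00 = 18.016 g/mol.
n(NH4Cl) = 134.4 / 53.492 = 2.5125 mol.
Reaction (1): NH4Cl→HCl ratio 1:1 ⇒ n(HCl) = 2.5125 mol.
Reaction (2): HCl→H2 ratio 2:1 ⇒ n(H2) = 1.2563 mol.
Reaction (3): H2→H2O ratio 2:2 ⇒ n(H2O) = 1.2563 mol.
Mass of H2O = 1.2563 × 18.016 = 22.633 g.

22.63 g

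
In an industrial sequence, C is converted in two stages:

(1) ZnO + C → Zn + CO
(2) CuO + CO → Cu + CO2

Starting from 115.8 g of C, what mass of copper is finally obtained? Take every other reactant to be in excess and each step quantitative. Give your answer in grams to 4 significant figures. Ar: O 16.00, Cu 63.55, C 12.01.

M(C) = 12.01 g/mol.
M(Cu) = 63.55 g/mol.
n(C) = 115.80 / 12.01 = 9.6420 mol.
Step 1 gives a 1:1 ratio of C to CO, so n(CO) = 9.6420 mol.
In step 2 the CO:Cu ratio is 1:1, so n(Cu) = 9.6420 mol.
Mass of Cu = 9.6420 × 63.55 = 612.75 g.

612.7 g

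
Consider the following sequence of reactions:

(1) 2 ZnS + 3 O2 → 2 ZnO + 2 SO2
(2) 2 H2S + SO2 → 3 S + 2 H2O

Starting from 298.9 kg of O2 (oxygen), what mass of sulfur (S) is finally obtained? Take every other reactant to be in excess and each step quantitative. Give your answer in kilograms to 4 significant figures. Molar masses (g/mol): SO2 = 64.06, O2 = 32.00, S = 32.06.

298.9 kg = 298900 g.
n(O2) = 298900 / 32.00 = 9340.6 mol.
Step 1 gives a 3:2 ratio of O2 to SO2, so n(SO2) = 6227.1 mol.
In step 2 the SO2:S ratio is 1:3, so n(S) = 18681 mol.
Mass of S = 18681 × 32.06 = 598920 g = 598.9 kg.

598.9 kg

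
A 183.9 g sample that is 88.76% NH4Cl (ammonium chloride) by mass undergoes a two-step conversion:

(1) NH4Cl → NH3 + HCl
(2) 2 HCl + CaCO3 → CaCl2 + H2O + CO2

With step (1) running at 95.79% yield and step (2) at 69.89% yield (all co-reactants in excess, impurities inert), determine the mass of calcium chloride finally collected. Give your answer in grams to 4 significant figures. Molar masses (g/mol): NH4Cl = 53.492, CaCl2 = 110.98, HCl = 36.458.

113.4 g

Pure NH4Cl = 183.9 × 0.8876 = 163.23 g.
n(NH4Cl) = 163.23 / 53.492 = 3.0515 mol.
Step 1 (NH4Cl:HCl = 1:1): theoretical n(HCl) = 3.0515 mol; at 95.79% yield, n(HCl) = 2.9230 mol.
Step 2 (HCl:CaCl2 = 2:1): theoretical n(CaCl2) = 1.4615 mol, so theoretical mass = 1.4615 × 110.98 = 162.20 g.
At 69.89% yield, actual mass of CaCl2 = 162.20 × 0.6989 = 113.36 g.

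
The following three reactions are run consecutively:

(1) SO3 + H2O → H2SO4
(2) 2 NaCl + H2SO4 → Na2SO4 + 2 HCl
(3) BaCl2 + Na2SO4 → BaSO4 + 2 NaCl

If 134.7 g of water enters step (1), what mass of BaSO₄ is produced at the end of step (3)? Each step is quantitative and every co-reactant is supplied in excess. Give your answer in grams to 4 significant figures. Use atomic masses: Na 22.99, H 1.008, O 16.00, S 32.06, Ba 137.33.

M(H2O) = 2(1.008) + 16.00 = 18.016 g/mol.
M(BaSO4) = 137.33 + 32.06 + 4(16.00) = 233.39 g/mol.
n(H2O) = 134.7 / 18.016 = 7.4767 mol.
Reaction (1): H2O→H2SO4 ratio 1:1 ⇒ n(H2SO4) = 7.4767 mol.
Reaction (2): H2SO4→Na2SO4 ratio 1:1 ⇒ n(Na2SO4) = 7.4767 mol.
Reaction (3): Na2SO4→BaSO4 ratio 1:1 ⇒ n(BaSO4) = 7.4767 mol.
Mass of BaSO4 = 7.4767 × 233.39 = 1745.0 g.

1745 g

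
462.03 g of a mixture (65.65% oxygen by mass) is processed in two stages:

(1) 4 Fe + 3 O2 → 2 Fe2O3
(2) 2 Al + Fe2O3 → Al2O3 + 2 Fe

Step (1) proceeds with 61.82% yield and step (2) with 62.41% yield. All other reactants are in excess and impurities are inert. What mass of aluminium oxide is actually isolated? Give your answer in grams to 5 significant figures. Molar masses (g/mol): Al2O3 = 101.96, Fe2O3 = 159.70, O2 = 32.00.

Pure O2 = 462.03 × 0.6565 = 303.323 g.
n(O2) = 303.323 / 32.00 = 9.47883 mol.
Step 1 (O2:Fe2O3 = 3:2): theoretical n(Fe2O3) = 6.31922 mol; at 61.82% yield, n(Fe2O3) = 3.90654 mol.
Step 2 (Fe2O3:Al2O3 = 1:1): theoretical n(Al2O3) = 3.90654 mol, so theoretical mass = 3.90654 × 101.96 = 398.311 g.
At 62.41% yield, actual mass of Al2O3 = 398.311 × 0.6241 = 248.586 g.

248.59 g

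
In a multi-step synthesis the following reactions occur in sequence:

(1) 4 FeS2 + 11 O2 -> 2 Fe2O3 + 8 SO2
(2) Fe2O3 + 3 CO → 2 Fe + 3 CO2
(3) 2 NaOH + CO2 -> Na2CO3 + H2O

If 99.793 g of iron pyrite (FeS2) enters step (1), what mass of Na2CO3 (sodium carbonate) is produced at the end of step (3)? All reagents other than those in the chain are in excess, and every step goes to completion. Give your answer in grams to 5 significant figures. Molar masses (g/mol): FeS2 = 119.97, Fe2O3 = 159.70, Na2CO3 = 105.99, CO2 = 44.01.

n(FeS2) = 99.793 / 119.97 = 0.831816 mol.
Reaction (1): FeS2→Fe2O3 ratio 4:2 ⇒ n(Fe2O3) = 0.415908 mol.
Reaction (2): Fe2O3→CO2 ratio 1:3 ⇒ n(CO2) = 1.24772 mol.
Reaction (3): CO2→Na2CO3 ratio 1:1 ⇒ n(Na2CO3) = 1.24772 mol.
Mass of Na2CO3 = 1.24772 × 105.99 = 132.246 g.

132.25 g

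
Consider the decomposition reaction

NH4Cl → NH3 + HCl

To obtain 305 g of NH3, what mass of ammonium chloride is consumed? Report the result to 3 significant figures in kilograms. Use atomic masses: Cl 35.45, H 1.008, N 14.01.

0.958 kg

M(NH3) = 14.01 + 3(1.008) = 17.034 g/mol.
M(NH4Cl) = 14.01 + 4(1.008) + 35.45 = 53.492 g/mol.
n(NH3) = 305.0 g / 17.034 g/mol = 17.91 mol.
From the equation the NH3:NH4Cl mole ratio is 1:1, so n(NH4Cl) = 17.91 × 1/1 = 17.91 mol.
Mass of NH4Cl = 17.91 mol × 53.492 g/mol = 957.8 g.
Converting to kg: 957.8 g = 0.958 kg.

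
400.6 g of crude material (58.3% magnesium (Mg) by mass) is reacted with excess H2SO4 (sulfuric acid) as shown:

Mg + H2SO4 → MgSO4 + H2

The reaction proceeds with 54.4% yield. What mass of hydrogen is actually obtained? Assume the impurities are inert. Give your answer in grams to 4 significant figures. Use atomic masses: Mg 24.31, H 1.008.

10.54 g

Pure Mg available = 400.6 g × 0.583 = 233.55 g.
M(Mg) = 24.31 g/mol.
M(H2) = 2(1.008) = 2.016 g/mol.
n(Mg) = 233.55 g / 24.31 g/mol = 9.6071 mol.
From the equation the Mg:H2 mole ratio is 1:1, so n(H2) = 9.6071 × 1/1 = 9.6071 mol.
Mass of H2 = 9.6071 mol × 2.016 g/mol = 19.368 g.
Actual mass collected = 19.368 g × 0.544 = 10.536 g.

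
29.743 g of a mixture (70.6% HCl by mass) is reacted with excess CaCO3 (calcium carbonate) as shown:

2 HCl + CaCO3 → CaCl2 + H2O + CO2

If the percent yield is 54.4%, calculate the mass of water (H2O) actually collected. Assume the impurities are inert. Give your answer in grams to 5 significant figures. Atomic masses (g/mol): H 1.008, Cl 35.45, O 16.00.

Pure HCl available = 29.743 g × 0.706 = 20.9986 g.
M(HCl) = 1.008 + 35.45 = 36.458 g/mol.
M(H2O) = 2(1.008) + 16.00 = 18.016 g/mol.
n(HCl) = 20.9986 g / 36.458 g/mol = 0.575966 mol.
From the equation the HCl:H2O mole ratio is 2:1, so n(H2O) = 0.575966 × 1/2 = 0.287983 mol.
Mass of H2O = 0.287983 mol × 18.016 g/mol = 5.18830 g.
Actual mass collected = 5.18830 g × 0.544 = 2.82243 g.

2.8224 g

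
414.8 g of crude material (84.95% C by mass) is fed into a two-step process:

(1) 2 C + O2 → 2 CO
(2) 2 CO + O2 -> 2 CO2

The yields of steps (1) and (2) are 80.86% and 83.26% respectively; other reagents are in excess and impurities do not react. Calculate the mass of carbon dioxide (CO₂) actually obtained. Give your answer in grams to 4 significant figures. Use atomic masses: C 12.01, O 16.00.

869.3 g

Pure C = 414.8 × 0.8495 = 352.37 g.
M(C) = 12.01 g/mol.
M(CO2) = 12.01 + 2(16.00) = 44.01 g/mol.
n(C) = 352.37 / 12.01 = 29.340 mol.
Step 1 (C:CO = 2:2): theoretical n(CO) = 29.340 mol; at 80.86% yield, n(CO) = 23.724 mol.
Step 2 (CO:CO2 = 2:2): theoretical n(CO2) = 23.724 mol, so theoretical mass = 23.724 × 44.01 = 1044.1 g.
At 83.26% yield, actual mass of CO2 = 1044.1 × 0.8326 = 869.32 g.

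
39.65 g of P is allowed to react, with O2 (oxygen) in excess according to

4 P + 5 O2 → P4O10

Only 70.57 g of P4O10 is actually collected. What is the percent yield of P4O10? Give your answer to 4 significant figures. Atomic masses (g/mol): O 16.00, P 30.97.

M(P) = 30.97 g/mol.
M(P4O10) = 4(30.97) + 10(16.00) = 283.88 g/mol.
n(P) = 39.650 g / 30.97 g/mol = 1.2803 mol.
From the equation the P:P4O10 mole ratio is 4:1, so n(P4O10) = 1.2803 × 1/4 = 0.32007 mol.
Mass of P4O10 = 0.32007 mol × 283.88 g/mol = 90.861 g.
This is the theoretical yield. Percent yield = 70.57 g / 90.861 g × 100% = 77.668%.

77.67 %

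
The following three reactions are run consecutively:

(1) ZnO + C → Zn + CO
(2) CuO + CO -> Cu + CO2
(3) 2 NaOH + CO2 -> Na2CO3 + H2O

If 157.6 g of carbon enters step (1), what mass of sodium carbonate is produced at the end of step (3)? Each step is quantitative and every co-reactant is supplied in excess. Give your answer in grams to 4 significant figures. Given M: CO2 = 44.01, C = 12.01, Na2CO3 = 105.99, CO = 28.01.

n(C) = 157.6 / 12.01 = 13.122 mol.
Reaction (1): C→CO ratio 1:1 ⇒ n(CO) = 13.122 mol.
Reaction (2): CO→CO2 ratio 1:1 ⇒ n(CO2) = 13.122 mol.
Reaction (3): CO2→Na2CO3 ratio 1:1 ⇒ n(Na2CO3) = 13.122 mol.
Mass of Na2CO3 = 13.122 × 105.99 = 1390.8 g.

1391 g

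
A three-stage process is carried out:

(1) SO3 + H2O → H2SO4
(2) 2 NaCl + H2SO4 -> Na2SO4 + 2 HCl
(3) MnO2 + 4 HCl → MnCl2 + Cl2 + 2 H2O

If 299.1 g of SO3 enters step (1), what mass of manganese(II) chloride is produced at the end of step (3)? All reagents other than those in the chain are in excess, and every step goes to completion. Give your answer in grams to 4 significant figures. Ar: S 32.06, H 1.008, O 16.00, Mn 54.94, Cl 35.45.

M(SO3) = 32.06 + 3(16.00) = 80.06 g/mol.
M(MnCl2) = 54.94 + 2(35.45) = 125.84 g/mol.
n(SO3) = 299.1 / 80.06 = 3.7359 mol.
Reaction (1): SO3→H2SO4 ratio 1:1 ⇒ n(H2SO4) = 3.7359 mol.
Reaction (2): H2SO4→HCl ratio 1:2 ⇒ n(HCl) = 7.4719 mol.
Reaction (3): HCl→MnCl2 ratio 4:1 ⇒ n(MnCl2) = 1.8680 mol.
Mass of MnCl2 = 1.8680 × 125.84 = 235.07 g.

235.1 g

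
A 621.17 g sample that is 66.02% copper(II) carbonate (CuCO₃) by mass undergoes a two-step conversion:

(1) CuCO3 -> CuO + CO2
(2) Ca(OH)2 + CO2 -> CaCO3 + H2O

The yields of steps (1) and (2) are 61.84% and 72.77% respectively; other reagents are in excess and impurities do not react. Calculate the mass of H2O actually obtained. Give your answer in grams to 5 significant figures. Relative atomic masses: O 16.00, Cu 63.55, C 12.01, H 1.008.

26.908 g

Pure CuCO3 = 621.17 × 0.6602 = 410.096 g.
M(CuCO3) = 63.55 + 12.01 + 3(16.00) = 123.56 g/mol.
M(H2O) = 2(1.008) + 16.00 = 18.016 g/mol.
n(CuCO3) = 410.096 / 123.56 = 3.31901 mol.
Step 1 (CuCO3:CO2 = 1:1): theoretical n(CO2) = 3.31901 mol; at 61.84% yield, n(CO2) = 2.05247 mol.
Step 2 (CO2:H2O = 1:1): theoretical n(H2O) = 2.05247 mol, so theoretical mass = 2.05247 × 18.016 = 36.9774 g.
At 72.77% yield, actual mass of H2O = 36.9774 × 0.7277 = 26.9084 g.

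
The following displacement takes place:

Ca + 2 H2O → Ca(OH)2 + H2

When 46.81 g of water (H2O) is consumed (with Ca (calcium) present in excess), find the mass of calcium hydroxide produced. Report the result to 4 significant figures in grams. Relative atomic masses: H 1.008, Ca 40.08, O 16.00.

M(H2O) = 2(1.008) + 16.00 = 18.016 g/mol.
M(Ca(OH)2) = 40.08 + 2(16.00) + 2(1.008) = 74.096 g/mol.
n(H2O) = 46.810 g / 18.016 g/mol = 2.5982 mol.
From the equation the H2O:Ca(OH)2 mole ratio is 2:1, so n(Ca(OH)2) = 2.5982 × 1/2 = 1.2991 mol.
Mass of Ca(OH)2 = 1.2991 mol × 74.096 g/mol = 96.260 g.

96.26 g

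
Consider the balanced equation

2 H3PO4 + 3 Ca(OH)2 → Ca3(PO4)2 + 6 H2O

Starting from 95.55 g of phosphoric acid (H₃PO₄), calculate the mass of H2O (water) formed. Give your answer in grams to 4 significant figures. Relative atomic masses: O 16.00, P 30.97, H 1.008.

52.70 g

M(H3PO4) = 3(1.008) + 30.97 + 4(16.00) = 97.994 g/mol.
M(H2O) = 2(1.008) + 16.00 = 18.016 g/mol.
n(H3PO4) = 95.550 g / 97.994 g/mol = 0.97506 mol.
From the equation the H3PO4:H2O mole ratio is 2:6, so n(H2O) = 0.97506 × 6/2 = 2.9252 mol.
Mass of H2O = 2.9252 mol × 18.016 g/mol = 52.700 g.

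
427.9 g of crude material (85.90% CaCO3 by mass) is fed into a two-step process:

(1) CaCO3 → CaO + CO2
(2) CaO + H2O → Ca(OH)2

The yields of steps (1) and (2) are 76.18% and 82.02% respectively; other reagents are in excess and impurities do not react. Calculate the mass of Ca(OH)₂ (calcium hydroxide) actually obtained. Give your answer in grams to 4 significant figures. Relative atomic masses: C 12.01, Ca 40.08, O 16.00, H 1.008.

170.0 g

Pure CaCO3 = 427.9 × 0.8590 = 367.57 g.
M(CaCO3) = 40.08 + 12.01 + 3(16.00) = 100.09 g/mol.
M(Ca(OH)2) = 40.08 + 2(16.00) + 2(1.008) = 74.096 g/mol.
n(CaCO3) = 367.57 / 100.09 = 3.6724 mol.
Step 1 (CaCO3:CaO = 1:1): theoretical n(CaO) = 3.6724 mol; at 76.18% yield, n(CaO) = 2.7976 mol.
Step 2 (CaO:Ca(OH)2 = 1:1): theoretical n(Ca(OH)2) = 2.7976 mol, so theoretical mass = 2.7976 × 74.096 = 207.29 g.
At 82.02% yield, actual mass of Ca(OH)2 = 207.29 × 0.8202 = 170.02 g.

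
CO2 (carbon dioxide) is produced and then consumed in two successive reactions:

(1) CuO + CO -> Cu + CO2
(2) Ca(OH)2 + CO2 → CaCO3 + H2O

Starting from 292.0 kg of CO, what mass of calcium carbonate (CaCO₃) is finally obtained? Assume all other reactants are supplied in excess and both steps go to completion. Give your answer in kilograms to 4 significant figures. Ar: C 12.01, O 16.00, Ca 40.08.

1043 kg

M(CO) = 12.01 + 16.00 = 28.01 g/mol.
M(CaCO3) = 40.08 + 12.01 + 3(16.00) = 100.09 g/mol.
292.0 kg = 292000 g.
n(CO) = 292000 / 28.01 = 10425 mol.
Step 1 gives a 1:1 ratio of CO to CO2, so n(CO2) = 10425 mol.
In step 2 the CO2:CaCO3 ratio is 1:1, so n(CaCO3) = 10425 mol.
Mass of CaCO3 = 10425 × 100.09 = 1.0434 × 10^6 g = 1043 kg.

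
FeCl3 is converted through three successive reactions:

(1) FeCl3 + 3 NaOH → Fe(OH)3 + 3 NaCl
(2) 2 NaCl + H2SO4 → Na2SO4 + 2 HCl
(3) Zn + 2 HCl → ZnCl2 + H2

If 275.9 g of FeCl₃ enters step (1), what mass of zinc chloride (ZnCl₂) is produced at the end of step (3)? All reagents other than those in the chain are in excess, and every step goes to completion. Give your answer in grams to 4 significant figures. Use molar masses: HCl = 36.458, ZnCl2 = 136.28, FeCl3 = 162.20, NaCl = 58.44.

347.7 g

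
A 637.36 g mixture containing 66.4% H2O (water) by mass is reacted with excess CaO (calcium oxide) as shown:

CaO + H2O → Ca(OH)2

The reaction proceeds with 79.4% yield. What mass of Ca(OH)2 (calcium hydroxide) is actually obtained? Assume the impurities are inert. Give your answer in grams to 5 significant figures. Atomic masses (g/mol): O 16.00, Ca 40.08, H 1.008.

Pure H2O available = 637.36 g × 0.664 = 423.207 g.
M(H2O) = 2(1.008) + 16.00 = 18.016 g/mol.
M(Ca(OH)2) = 40.08 + 2(16.00) + 2(1.008) = 74.096 g/mol.
n(H2O) = 423.207 g / 18.016 g/mol = 23.4906 mol.
From the equation the H2O:Ca(OH)2 mole ratio is 1:1, so n(Ca(OH)2) = 23.4906 × 1/1 = 23.4906 mol.
Mass of Ca(OH)2 = 23.4906 mol × 74.096 g/mol = 1740.56 g.
Actual mass collected = 1740.56 g × 0.794 = 1382.01 g.

1382.0 g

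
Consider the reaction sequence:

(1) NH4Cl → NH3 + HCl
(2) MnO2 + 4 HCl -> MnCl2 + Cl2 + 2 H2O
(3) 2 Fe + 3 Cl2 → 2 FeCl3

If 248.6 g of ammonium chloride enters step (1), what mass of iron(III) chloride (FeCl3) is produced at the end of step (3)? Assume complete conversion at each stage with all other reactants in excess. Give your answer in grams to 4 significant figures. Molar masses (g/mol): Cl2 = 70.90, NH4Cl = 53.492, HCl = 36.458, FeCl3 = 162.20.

n(NH4Cl) = 248.6 / 53.492 = 4.6474 mol.
Reaction (1): NH4Cl→HCl ratio 1:1 ⇒ n(HCl) = 4.6474 mol.
Reaction (2): HCl→Cl2 ratio 4:1 ⇒ n(Cl2) = 1.1619 mol.
Reaction (3): Cl2→FeCl3 ratio 3:2 ⇒ n(FeCl3) = 0.77457 mol.
Mass of FeCl3 = 0.77457 × 162.20 = 125.64 g.

125.6 g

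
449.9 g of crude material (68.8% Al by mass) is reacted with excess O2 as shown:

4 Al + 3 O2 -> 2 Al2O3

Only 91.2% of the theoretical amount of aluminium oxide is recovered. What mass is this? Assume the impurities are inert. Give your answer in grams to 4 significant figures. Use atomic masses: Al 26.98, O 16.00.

533.4 g

Pure Al available = 449.9 g × 0.688 = 309.53 g.
M(Al) = 26.98 g/mol.
M(Al2O3) = 2(26.98) + 3(16.00) = 101.96 g/mol.
n(Al) = 309.53 g / 26.98 g/mol = 11.473 mol.
From the equation the Al:Al2O3 mole ratio is 4:2, so n(Al2O3) = 11.473 × 2/4 = 5.7363 mol.
Mass of Al2O3 = 5.7363 mol × 101.96 g/mol = 584.87 g.
Actual mass collected = 584.87 g × 0.912 = 533.41 g.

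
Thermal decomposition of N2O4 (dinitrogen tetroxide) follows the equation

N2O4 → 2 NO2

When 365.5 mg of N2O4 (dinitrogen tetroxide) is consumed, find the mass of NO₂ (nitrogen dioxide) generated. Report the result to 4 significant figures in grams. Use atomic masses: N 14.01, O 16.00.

M(N2O4) = 2(14.01) + 4(16.00) = 92.02 g/mol.
M(NO2) = 14.01 + 2(16.00) = 46.01 g/mol.
Convert: 365.5 mg = 0.36550 g.
n(N2O4) = 0.36550 g / 92.02 g/mol = 0.0039720 mol.
From the equation the N2O4:NO2 mole ratio is 1:2, so n(NO2) = 0.0039720 × 2/1 = 0.0079439 mol.
Mass of NO2 = 0.0079439 mol × 46.01 g/mol = 0.36550 g.

0.3655 g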